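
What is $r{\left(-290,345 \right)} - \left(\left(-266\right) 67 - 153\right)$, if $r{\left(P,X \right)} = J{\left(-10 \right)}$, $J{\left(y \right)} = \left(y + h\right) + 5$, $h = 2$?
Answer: $17972$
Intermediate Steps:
$J{\left(y \right)} = 7 + y$ ($J{\left(y \right)} = \left(y + 2\right) + 5 = \left(2 + y\right) + 5 = 7 + y$)
$r{\left(P,X \right)} = -3$ ($r{\left(P,X \right)} = 7 - 10 = -3$)
$r{\left(-290,345 \right)} - \left(\left(-266\right) 67 - 153\right) = -3 - \left(\left(-266\right) 67 - 153\right) = -3 - \left(-17822 - 153\right) = -3 - -17975 = -3 + 17975 = 17972$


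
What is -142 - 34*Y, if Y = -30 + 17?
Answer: 300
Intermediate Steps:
Y = -13
-142 - 34*Y = -142 - 34*(-13) = -142 + 442 = 300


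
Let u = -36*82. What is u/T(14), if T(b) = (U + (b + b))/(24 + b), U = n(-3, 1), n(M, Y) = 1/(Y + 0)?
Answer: -112176/29 ≈ -3868.1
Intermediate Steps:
n(M, Y) = 1/Y
U = 1 (U = 1/1 = 1)
T(b) = (1 + 2*b)/(24 + b) (T(b) = (1 + (b + b))/(24 + b) = (1 + 2*b)/(24 + b))
u = -2952
u/T(14) = -2952*(24 + 14)/(1 + 2*14) = -2952*38/(1 + 28) = -2952/((1/38)*29) = -2952/29/38 = -2952*38/29 = -112176/29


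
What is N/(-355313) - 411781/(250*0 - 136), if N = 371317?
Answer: 146260643341/48322568 ≈ 3026.8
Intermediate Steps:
N/(-355313) - 411781/(250*0 - 136) = 371317/(-355313) - 411781/(250*0 - 136) = 371317*(-1/355313) - 411781/(0 - 136) = -371317/355313 - 411781/(-136) = -371317/355313 - 411781*(-1/136) = -371317/355313 + 411781/136 = 146260643341/48322568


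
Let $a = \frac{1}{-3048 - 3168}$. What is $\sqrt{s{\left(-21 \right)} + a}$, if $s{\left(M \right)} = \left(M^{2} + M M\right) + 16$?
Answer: $\frac{\sqrt{8674376718}}{3108} \approx 29.967$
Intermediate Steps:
$a = - \frac{1}{6216}$ ($a = \frac{1}{-6216} = - \frac{1}{6216} \approx -0.00016088$)
$s{\left(M \right)} = 16 + 2 M^{2}$ ($s{\left(M \right)} = \left(M^{2} + M^{2}\right) + 16 = 2 M^{2} + 16 = 16 + 2 M^{2}$)
$\sqrt{s{\left(-21 \right)} + a} = \sqrt{\left(16 + 2 \left(-21\right)^{2}\right) - \frac{1}{6216}} = \sqrt{\left(16 + 2 \cdot 441\right) - \frac{1}{6216}} = \sqrt{\left(16 + 882\right) - \frac{1}{6216}} = \sqrt{898 - \frac{1}{6216}} = \sqrt{\frac{5581967}{6216}} = \frac{\sqrt{8674376718}}{3108}$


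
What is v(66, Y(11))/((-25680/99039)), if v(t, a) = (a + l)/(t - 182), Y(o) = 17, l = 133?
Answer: 495195/99296 ≈ 4.9871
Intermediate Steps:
v(t, a) = (133 + a)/(-182 + t) (v(t, a) = (a + 133)/(t - 182) = (133 + a)/(-182 + t))
v(66, Y(11))/((-25680/99039)) = ((133 + 17)/(-182 + 66))/((-25680/99039)) = (150/(-116))/((-25680*1/99039)) = (-1/116*150)/(-8560/33013) = -75/58*(-33013/8560) = 495195/99296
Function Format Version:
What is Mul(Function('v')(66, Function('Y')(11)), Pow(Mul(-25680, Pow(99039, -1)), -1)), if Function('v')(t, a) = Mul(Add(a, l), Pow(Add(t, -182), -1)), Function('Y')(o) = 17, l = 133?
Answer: Rational(495195, 99296) ≈ 4.9871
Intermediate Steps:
Function('v')(t, a) = Mul(Pow(Add(-182, t), -1), Add(133, a)) (Function('v')(t, a) = Mul(Add(a, 133), Pow(Add(t, -182), -1)) = Mul(Add(133, a), Pow(Add(-182, t), -1)) = Mul(Pow(Add(-182, t), -1), Add(133, a)))
Mul(Function('v')(66, Function('Y')(11)), Pow(Mul(-25680, Pow(99039, -1)), -1)) = Mul(Mul(Pow(Add(-182, 66), -1), Add(133, 17)), Pow(Mul(-25680, Pow(99039, -1)), -1)) = Mul(Mul(Pow(-116, -1), 150), Pow(Mul(-25680, Rational(1, 99039)), -1)) = Mul(Mul(Rational(-1, 116), 150), Pow(Rational(-8560, 33013), -1)) = Mul(Rational(-75, 58), Rational(-33013, 8560)) = Rational(495195, 99296)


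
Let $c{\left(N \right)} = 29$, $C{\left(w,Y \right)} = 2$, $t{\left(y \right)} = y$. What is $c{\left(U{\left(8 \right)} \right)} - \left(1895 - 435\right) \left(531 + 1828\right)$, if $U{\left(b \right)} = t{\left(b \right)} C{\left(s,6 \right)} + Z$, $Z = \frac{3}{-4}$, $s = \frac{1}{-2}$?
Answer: $-3444111$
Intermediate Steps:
$s = - \frac{1}{2} \approx -0.5$
$Z = - \frac{3}{4}$ ($Z = 3 \left(- \frac{1}{4}\right) = - \frac{3}{4} \approx -0.75$)
$U{\left(b \right)} = - \frac{3}{4} + 2 b$ ($U{\left(b \right)} = b 2 - \frac{3}{4} = 2 b - \frac{3}{4} = - \frac{3}{4} + 2 b$)
$c{\left(U{\left(8 \right)} \right)} - \left(1895 - 435\right) \left(531 + 1828\right) = 29 - \left(1895 - 435\right) \left(531 + 1828\right) = 29 - 1460 \cdot 2359 = 29 - 3444140 = -3444111$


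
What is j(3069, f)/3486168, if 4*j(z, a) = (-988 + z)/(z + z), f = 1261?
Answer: 2081/85592396736 ≈ 2.4313e-8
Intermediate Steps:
j(z, a) = (-988 + z)/(8*z) (j(z, a) = ((-988 + z)/(z + z))/4 = ((-988 + z)/((2*z)))/4 = ((-988 + z)*(1/(2*z)))/4 = ((-988 + z)/(2*z))/4 = (-988 + z)/(8*z))
j(3069, f)/3486168 = ((1/8)*(-988 + 3069)/3069)/3486168 = ((1/8)*(1/3069)*2081)*(1/3486168) = (2081/24552)*(1/3486168) = 2081/85592396736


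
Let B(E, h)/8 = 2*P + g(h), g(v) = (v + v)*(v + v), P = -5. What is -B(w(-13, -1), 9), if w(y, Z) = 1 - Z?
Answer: -2512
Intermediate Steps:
g(v) = 4*v**2 (g(v) = (2*v)*(2*v) = 4*v**2)
B(E, h) = -80 + 32*h**2 (B(E, h) = 8*(2*(-5) + 4*h**2) = 8*(-10 + 4*h**2) = -80 + 32*h**2)
-B(w(-13, -1), 9) = -(-80 + 32*9**2) = -(-80 + 32*81) = -(-80 + 2592) = -1*2512 = -2512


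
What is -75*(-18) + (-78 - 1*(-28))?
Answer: 1300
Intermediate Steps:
-75*(-18) + (-78 - 1*(-28)) = 1350 + (-78 + 28) = 1350 - 50 = 1300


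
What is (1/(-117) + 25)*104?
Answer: 23392/9 ≈ 2599.1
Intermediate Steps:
(1/(-117) + 25)*104 = (-1/117 + 25)*104 = (2924/117)*104 = 23392/9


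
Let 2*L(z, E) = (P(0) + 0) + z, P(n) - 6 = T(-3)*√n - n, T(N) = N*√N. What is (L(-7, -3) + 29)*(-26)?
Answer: -741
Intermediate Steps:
T(N) = N^(3/2)
P(n) = 6 - n - 3*I*√3*√n (P(n) = 6 + ((-3)^(3/2)*√n - n) = 6 + ((-3*I*√3)*√n - n) = 6 + (-3*I*√3*√n - n) = 6 + (-n - 3*I*√3*√n) = 6 - n - 3*I*√3*√n)
L(z, E) = 3 + z/2 (L(z, E) = (((6 - 1*0 - 3*I*√3*√0) + 0) + z)/2 = (((6 + 0 - 3*I*√3*0) + 0) + z)/2 = (((6 + 0 + 0) + 0) + z)/2 = ((6 + 0) + z)/2 = (6 + z)/2 = 3 + z/2)
(L(-7, -3) + 29)*(-26) = ((3 + (½)*(-7)) + 29)*(-26) = ((3 - 7/2) + 29)*(-26) = (-½ + 29)*(-26) = (57/2)*(-26) = -741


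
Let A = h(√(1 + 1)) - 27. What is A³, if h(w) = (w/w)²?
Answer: -17576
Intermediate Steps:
h(w) = 1 (h(w) = 1² = 1)
A = -26 (A = 1 - 27 = -26)
A³ = (-26)³ = -17576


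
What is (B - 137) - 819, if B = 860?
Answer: -96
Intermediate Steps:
(B - 137) - 819 = (860 - 137) - 819 = 723 - 819 = -96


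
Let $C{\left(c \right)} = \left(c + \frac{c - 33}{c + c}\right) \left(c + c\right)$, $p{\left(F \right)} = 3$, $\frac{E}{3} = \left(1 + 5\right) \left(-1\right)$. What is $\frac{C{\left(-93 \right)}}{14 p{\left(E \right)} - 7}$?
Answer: $\frac{17172}{35} \approx 490.63$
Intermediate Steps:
$E = -18$ ($E = 3 \left(1 + 5\right) \left(-1\right) = 3 \cdot 6 \left(-1\right) = 3 \left(-6\right) = -18$)
$C{\left(c \right)} = 2 c \left(c + \frac{-33 + c}{2 c}\right)$ ($C{\left(c \right)} = \left(c + \frac{-33 + c}{2 c}\right) 2 c = 2 c \left(c + \frac{-33 + c}{2 c}\right)$)
$\frac{C{\left(-93 \right)}}{14 p{\left(E \right)} - 7} = \frac{-33 - 93 + 2 \left(-93\right)^{2}}{14 \cdot 3 - 7} = \frac{-33 - 93 + 2 \cdot 8649}{42 - 7} = \frac{-33 - 93 + 17298}{35} = 17172 \cdot \frac{1}{35} = \frac{17172}{35}$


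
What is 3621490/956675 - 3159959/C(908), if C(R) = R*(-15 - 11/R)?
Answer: 614483661303/2608087385 ≈ 235.61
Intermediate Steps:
3621490/956675 - 3159959/C(908) = 3621490/956675 - 3159959/(-11 - 15*908) = 3621490*(1/956675) - 3159959/(-11 - 13620) = 724298/191335 - 3159959/(-13631) = 724298/191335 - 3159959*(-1/13631) = 724298/191335 + 3159959/13631 = 614483661303/2608087385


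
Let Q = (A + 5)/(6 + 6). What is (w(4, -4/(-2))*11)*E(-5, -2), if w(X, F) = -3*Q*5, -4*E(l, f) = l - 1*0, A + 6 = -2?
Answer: 825/16 ≈ 51.563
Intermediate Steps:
A = -8 (A = -6 - 2 = -8)
E(l, f) = -l/4 (E(l, f) = -(l - 1*0)/4 = -(l + 0)/4 = -l/4)
Q = -¼ (Q = (-8 + 5)/(6 + 6) = -3/12 = -3*1/12 = -¼ ≈ -0.25000)
w(X, F) = 15/4 (w(X, F) = -3*(-¼)*5 = (¾)*5 = 15/4)
(w(4, -4/(-2))*11)*E(-5, -2) = ((15/4)*11)*(-¼*(-5)) = (165/4)*(5/4) = 825/16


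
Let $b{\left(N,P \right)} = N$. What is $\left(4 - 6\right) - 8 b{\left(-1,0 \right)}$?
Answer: $6$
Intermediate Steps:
$\left(4 - 6\right) - 8 b{\left(-1,0 \right)} = \left(4 - 6\right) - -8 = \left(4 - 6\right) + 8 = -2 + 8 = 6$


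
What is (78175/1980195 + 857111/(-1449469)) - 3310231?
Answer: -271460859980665105/82006607613 ≈ -3.3102e+6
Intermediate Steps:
(78175/1980195 + 857111/(-1449469)) - 3310231 = (78175*(1/1980195) + 857111*(-1/1449469)) - 3310231 = (15635/396039 - 857111/1449469) - 3310231 = -45255276502/82006607613 - 3310231 = -271460859980665105/82006607613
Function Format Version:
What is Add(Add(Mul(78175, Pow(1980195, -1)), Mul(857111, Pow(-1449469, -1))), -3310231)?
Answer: Rational(-271460859980665105, 82006607613) ≈ -3.3102e+6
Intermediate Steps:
Add(Add(Mul(78175, Pow(1980195, -1)), Mul(857111, Pow(-1449469, -1))), -3310231) = Add(Add(Mul(78175, Rational(1, 1980195)), Mul(857111, Rational(-1, 1449469))), -3310231) = Add(Add(Rational(15635, 396039), Rational(-857111, 1449469)), -3310231) = Add(Rational(-45255276502, 82006607613), -3310231) = Rational(-271460859980665105, 82006607613)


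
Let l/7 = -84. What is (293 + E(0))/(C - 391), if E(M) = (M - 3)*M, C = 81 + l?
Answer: -293/898 ≈ -0.32628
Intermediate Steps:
l = -588 (l = 7*(-84) = -588)
C = -507 (C = 81 - 588 = -507)
E(M) = M*(-3 + M) (E(M) = (-3 + M)*M = M*(-3 + M))
(293 + E(0))/(C - 391) = (293 + 0*(-3 + 0))/(-507 - 391) = (293 + 0*(-3))/(-898) = (293 + 0)*(-1/898) = 293*(-1/898) = -293/898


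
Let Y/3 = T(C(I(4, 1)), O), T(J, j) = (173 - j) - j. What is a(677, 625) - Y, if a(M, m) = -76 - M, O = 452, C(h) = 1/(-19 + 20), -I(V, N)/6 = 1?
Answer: 1440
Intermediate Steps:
I(V, N) = -6 (I(V, N) = -6*1 = -6)
C(h) = 1 (C(h) = 1/1 = 1)
T(J, j) = 173 - 2*j
Y = -2193 (Y = 3*(173 - 2*452) = 3*(173 - 904) = 3*(-731) = -2193)
a(677, 625) - Y = (-76 - 1*677) - 1*(-2193) = (-76 - 677) + 2193 = -753 + 2193 = 1440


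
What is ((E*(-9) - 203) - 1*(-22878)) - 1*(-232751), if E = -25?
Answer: 255651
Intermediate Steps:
((E*(-9) - 203) - 1*(-22878)) - 1*(-232751) = ((-25*(-9) - 203) - 1*(-22878)) - 1*(-232751) = ((225 - 203) + 22878) + 232751 = (22 + 22878) + 232751 = 22900 + 232751 = 255651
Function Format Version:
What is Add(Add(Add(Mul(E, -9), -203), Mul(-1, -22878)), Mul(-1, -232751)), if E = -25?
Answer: 255651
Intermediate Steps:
Add(Add(Add(Mul(E, -9), -203), Mul(-1, -22878)), Mul(-1, -232751)) = Add(Add(Add(Mul(-25, -9), -203), Mul(-1, -22878)), Mul(-1, -232751)) = Add(Add(Add(225, -203), 22878), 232751) = Add(Add(22, 22878), 232751) = Add(22900, 232751) = 255651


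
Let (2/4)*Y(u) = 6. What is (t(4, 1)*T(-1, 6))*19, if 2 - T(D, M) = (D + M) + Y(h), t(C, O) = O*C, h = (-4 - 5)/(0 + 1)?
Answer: -1140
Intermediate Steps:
h = -9 (h = -9/1 = -9*1 = -9)
t(C, O) = C*O
Y(u) = 12 (Y(u) = 2*6 = 12)
T(D, M) = -10 - D - M (T(D, M) = 2 - ((D + M) + 12) = 2 - (12 + D + M) = 2 + (-12 - D - M) = -10 - D - M)
(t(4, 1)*T(-1, 6))*19 = ((4*1)*(-10 - 1*(-1) - 1*6))*19 = (4*(-10 + 1 - 6))*19 = (4*(-15))*19 = -60*19 = -1140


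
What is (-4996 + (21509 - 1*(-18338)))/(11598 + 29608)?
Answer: 34851/41206 ≈ 0.84577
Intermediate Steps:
(-4996 + (21509 - 1*(-18338)))/(11598 + 29608) = (-4996 + (21509 + 18338))/41206 = (-4996 + 39847)*(1/41206) = 34851*(1/41206) = 34851/41206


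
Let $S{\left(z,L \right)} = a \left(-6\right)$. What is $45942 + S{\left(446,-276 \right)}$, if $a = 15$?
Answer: $45852$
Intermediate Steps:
$S{\left(z,L \right)} = -90$ ($S{\left(z,L \right)} = 15 \left(-6\right) = -90$)
$45942 + S{\left(446,-276 \right)} = 45942 - 90 = 45852$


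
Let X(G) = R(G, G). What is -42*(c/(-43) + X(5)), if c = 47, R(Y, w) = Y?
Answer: -7056/43 ≈ -164.09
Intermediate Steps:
X(G) = G
-42*(c/(-43) + X(5)) = -42*(47/(-43) + 5) = -42*(47*(-1/43) + 5) = -42*(-47/43 + 5) = -42*168/43 = -7056/43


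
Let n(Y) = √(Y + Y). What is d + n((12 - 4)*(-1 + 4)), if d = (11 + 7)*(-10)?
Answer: -180 + 4*√3 ≈ -173.07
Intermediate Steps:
d = -180 (d = 18*(-10) = -180)
n(Y) = √2*√Y (n(Y) = √(2*Y) = √2*√Y)
d + n((12 - 4)*(-1 + 4)) = -180 + √2*√((12 - 4)*(-1 + 4)) = -180 + √2*√(8*3) = -180 + √2*√24 = -180 + √2*(2*√6) = -180 + 4*√3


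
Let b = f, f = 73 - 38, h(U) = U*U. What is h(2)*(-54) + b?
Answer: -181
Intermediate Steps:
h(U) = U**2
f = 35
b = 35
h(2)*(-54) + b = 2**2*(-54) + 35 = 4*(-54) + 35 = -216 + 35 = -181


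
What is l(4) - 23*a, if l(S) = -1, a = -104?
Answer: 2391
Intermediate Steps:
l(4) - 23*a = -1 - 23*(-104) = -1 + 2392 = 2391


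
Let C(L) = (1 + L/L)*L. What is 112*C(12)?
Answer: 2688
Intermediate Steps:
C(L) = 2*L (C(L) = (1 + 1)*L = 2*L)
112*C(12) = 112*(2*12) = 112*24 = 2688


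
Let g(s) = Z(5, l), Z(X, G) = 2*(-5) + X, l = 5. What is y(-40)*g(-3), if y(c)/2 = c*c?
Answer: -16000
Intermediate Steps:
Z(X, G) = -10 + X
g(s) = -5 (g(s) = -10 + 5 = -5)
y(c) = 2*c² (y(c) = 2*(c*c) = 2*c²)
y(-40)*g(-3) = (2*(-40)²)*(-5) = (2*1600)*(-5) = 3200*(-5) = -16000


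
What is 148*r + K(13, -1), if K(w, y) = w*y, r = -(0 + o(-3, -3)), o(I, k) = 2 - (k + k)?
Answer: -1197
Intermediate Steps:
o(I, k) = 2 - 2*k
r = -8 (r = -(0 + (2 - 2*(-3))) = -(0 + (2 + 6)) = -(0 + 8) = -1*8 = -8)
148*r + K(13, -1) = 148*(-8) + 13*(-1) = -1184 - 13 = -1197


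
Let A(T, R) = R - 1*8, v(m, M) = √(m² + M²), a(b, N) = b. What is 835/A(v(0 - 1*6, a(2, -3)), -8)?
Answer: -835/16 ≈ -52.188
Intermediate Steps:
v(m, M) = √(M² + m²)
A(T, R) = -8 + R (A(T, R) = R - 8 = -8 + R)
835/A(v(0 - 1*6, a(2, -3)), -8) = 835/(-8 - 8) = 835/(-16) = 835*(-1/16) = -835/16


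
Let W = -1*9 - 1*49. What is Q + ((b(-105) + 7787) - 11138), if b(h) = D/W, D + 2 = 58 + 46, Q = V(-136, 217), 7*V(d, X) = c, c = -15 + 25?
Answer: -680320/203 ≈ -3351.3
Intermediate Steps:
c = 10
V(d, X) = 10/7 (V(d, X) = (1/7)*10 = 10/7)
Q = 10/7 ≈ 1.4286
W = -58 (W = -9 - 49 = -58)
D = 102 (D = -2 + (58 + 46) = -2 + 104 = 102)
b(h) = -51/29 (b(h) = 102/(-58) = 102*(-1/58) = -51/29)
Q + ((b(-105) + 7787) - 11138) = 10/7 + ((-51/29 + 7787) - 11138) = 10/7 + (225772/29 - 11138) = 10/7 - 97230/29 = -680320/203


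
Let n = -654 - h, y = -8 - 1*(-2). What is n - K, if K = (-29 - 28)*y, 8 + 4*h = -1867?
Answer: -2109/4 ≈ -527.25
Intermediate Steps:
h = -1875/4 (h = -2 + (¼)*(-1867) = -2 - 1867/4 = -1875/4 ≈ -468.75)
y = -6 (y = -8 + 2 = -6)
K = 342 (K = (-29 - 28)*(-6) = -57*(-6) = 342)
n = -741/4 (n = -654 - 1*(-1875/4) = -654 + 1875/4 = -741/4 ≈ -185.25)
n - K = -741/4 - 1*342 = -741/4 - 342 = -2109/4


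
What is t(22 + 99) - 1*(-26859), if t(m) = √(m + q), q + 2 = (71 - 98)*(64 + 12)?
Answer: 26859 + I*√1933 ≈ 26859.0 + 43.966*I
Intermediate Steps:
q = -2054 (q = -2 + (71 - 98)*(64 + 12) = -2 - 27*76 = -2 - 2052 = -2054)
t(m) = √(-2054 + m) (t(m) = √(m - 2054) = √(-2054 + m))
t(22 + 99) - 1*(-26859) = √(-2054 + (22 + 99)) - 1*(-26859) = √(-2054 + 121) + 26859 = √(-1933) + 26859 = I*√1933 + 26859 = 26859 + I*√1933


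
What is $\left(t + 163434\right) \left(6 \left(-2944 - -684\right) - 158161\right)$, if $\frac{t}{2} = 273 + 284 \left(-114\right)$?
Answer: $-17039531388$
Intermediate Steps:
$t = -64206$ ($t = 2 \left(273 + 284 \left(-114\right)\right) = 2 \left(273 - 32376\right) = 2 \left(-32103\right) = -64206$)
$\left(t + 163434\right) \left(6 \left(-2944 - -684\right) - 158161\right) = \left(-64206 + 163434\right) \left(6 \left(-2944 - -684\right) - 158161\right) = 99228 \left(6 \left(-2944 + 684\right) - 158161\right) = 99228 \left(6 \left(-2260\right) - 158161\right) = 99228 \left(-13560 - 158161\right) = 99228 \left(-171721\right) = -17039531388$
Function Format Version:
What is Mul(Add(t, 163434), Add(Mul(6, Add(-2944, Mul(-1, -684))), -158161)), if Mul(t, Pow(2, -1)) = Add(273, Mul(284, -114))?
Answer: -17039531388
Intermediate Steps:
t = -64206 (t = Mul(2, Add(273, Mul(284, -114))) = Mul(2, Add(273, -32376)) = Mul(2, -32103) = -64206)
Mul(Add(t, 163434), Add(Mul(6, Add(-2944, Mul(-1, -684))), -158161)) = Mul(Add(-64206, 163434), Add(Mul(6, Add(-2944, Mul(-1, -684))), -158161)) = Mul(99228, Add(Mul(6, Add(-2944, 684)), -158161)) = Mul(99228, Add(Mul(6, -2260), -158161)) = Mul(99228, Add(-13560, -158161)) = Mul(99228, -171721) = -17039531388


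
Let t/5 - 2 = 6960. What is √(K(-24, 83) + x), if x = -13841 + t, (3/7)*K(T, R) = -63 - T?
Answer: √20878 ≈ 144.49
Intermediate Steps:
t = 34810 (t = 10 + 5*6960 = 10 + 34800 = 34810)
K(T, R) = -147 - 7*T/3 (K(T, R) = 7*(-63 - T)/3 = -147 - 7*T/3)
x = 20969 (x = -13841 + 34810 = 20969)
√(K(-24, 83) + x) = √((-147 - 7/3*(-24)) + 20969) = √((-147 + 56) + 20969) = √(-91 + 20969) = √20878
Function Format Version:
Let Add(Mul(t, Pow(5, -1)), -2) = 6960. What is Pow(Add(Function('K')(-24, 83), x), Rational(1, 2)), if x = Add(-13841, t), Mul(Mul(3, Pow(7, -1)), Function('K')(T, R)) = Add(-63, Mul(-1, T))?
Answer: Pow(20878, Rational(1, 2)) ≈ 144.49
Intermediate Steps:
t = 34810 (t = Add(10, Mul(5, 6960)) = Add(10, 34800) = 34810)
Function('K')(T, R) = Add(-147, Mul(Rational(-7, 3), T)) (Function('K')(T, R) = Mul(Rational(7, 3), Add(-63, Mul(-1, T))) = Add(-147, Mul(Rational(-7, 3), T)))
x = 20969 (x = Add(-13841, 34810) = 20969)
Pow(Add(Function('K')(-24, 83), x), Rational(1, 2)) = Pow(Add(Add(-147, Mul(Rational(-7, 3), -24)), 20969), Rational(1, 2)) = Pow(Add(Add(-147, 56), 20969), Rational(1, 2)) = Pow(Add(-91, 20969), Rational(1, 2)) = Pow(20878, Rational(1, 2))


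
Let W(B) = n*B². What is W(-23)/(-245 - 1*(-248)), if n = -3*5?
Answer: -2645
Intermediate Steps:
n = -15
W(B) = -15*B²
W(-23)/(-245 - 1*(-248)) = (-15*(-23)²)/(-245 - 1*(-248)) = (-15*529)/(-245 + 248) = -7935/3 = -7935*⅓ = -2645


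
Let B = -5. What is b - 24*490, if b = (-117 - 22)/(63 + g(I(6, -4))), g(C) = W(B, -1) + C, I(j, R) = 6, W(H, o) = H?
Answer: -752779/64 ≈ -11762.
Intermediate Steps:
g(C) = -5 + C
b = -139/64 (b = (-117 - 22)/(63 + (-5 + 6)) = -139/(63 + 1) = -139/64 ≈ -2.1719)
b - 24*490 = -139/64 - 24*490 = -139/64 - 11760 = -752779/64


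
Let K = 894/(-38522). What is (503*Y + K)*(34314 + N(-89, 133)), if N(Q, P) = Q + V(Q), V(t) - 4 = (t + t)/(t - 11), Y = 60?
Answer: 994911686794287/963050 ≈ 1.0331e+9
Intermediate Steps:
V(t) = 4 + 2*t/(-11 + t) (V(t) = 4 + (t + t)/(t - 11) = 4 + (2*t)/(-11 + t) = 4 + 2*t/(-11 + t))
N(Q, P) = Q + 2*(-22 + 3*Q)/(-11 + Q)
K = -447/19261 (K = 894*(-1/38522) = -447/19261 ≈ -0.023208)
(503*Y + K)*(34314 + N(-89, 133)) = (503*60 - 447/19261)*(34314 + (-44 + (-89)² - 5*(-89))/(-11 - 89)) = (30180 - 447/19261)*(34314 + (-44 + 7921 + 445)/(-100)) = 581296533*(34314 - 1/100*8322)/19261 = 581296533*(34314 - 4161/50)/19261 = (581296533/19261)*(1711539/50) = 994911686794287/963050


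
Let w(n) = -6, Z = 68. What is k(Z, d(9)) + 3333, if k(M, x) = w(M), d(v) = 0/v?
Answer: 3327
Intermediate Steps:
d(v) = 0
k(M, x) = -6
k(Z, d(9)) + 3333 = -6 + 3333 = 3327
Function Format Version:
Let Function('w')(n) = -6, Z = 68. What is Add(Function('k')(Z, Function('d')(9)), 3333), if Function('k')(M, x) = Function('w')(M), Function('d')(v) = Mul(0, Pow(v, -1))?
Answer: 3327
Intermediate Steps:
Function('d')(v) = 0
Function('k')(M, x) = -6
Add(Function('k')(Z, Function('d')(9)), 3333) = Add(-6, 3333) = 3327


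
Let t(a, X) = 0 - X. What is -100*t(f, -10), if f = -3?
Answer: -1000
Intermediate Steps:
t(a, X) = -X
-100*t(f, -10) = -(-100)*(-10) = -100*10 = -1000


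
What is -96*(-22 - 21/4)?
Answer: 2616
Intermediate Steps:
-96*(-22 - 21/4) = -96*(-109/4) = 2616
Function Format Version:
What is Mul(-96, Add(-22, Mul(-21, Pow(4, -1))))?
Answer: 2616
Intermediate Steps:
Mul(-96, Add(-22, Mul(-21, Pow(4, -1)))) = Mul(-96, Add(-22, Mul(-21, Rational(1, 4)))) = Mul(-96, Add(-22, Rational(-21, 4))) = Mul(-96, Rational(-109, 4)) = 2616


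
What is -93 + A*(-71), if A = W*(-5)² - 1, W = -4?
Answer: 7078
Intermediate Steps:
A = -101 (A = -4*(-5)² - 1 = -4*25 - 1 = -100 - 1 = -101)
-93 + A*(-71) = -93 - 101*(-71) = -93 + 7171 = 7078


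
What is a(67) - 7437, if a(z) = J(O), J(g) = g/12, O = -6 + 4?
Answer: -44623/6 ≈ -7437.2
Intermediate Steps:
O = -2
J(g) = g/12 (J(g) = g*(1/12) = g/12)
a(z) = -1/6 (a(z) = (1/12)*(-2) = -1/6)
a(67) - 7437 = -1/6 - 7437 = -44623/6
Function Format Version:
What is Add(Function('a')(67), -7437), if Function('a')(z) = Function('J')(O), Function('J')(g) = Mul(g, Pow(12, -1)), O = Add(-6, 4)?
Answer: Rational(-44623, 6) ≈ -7437.2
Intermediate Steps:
O = -2
Function('J')(g) = Mul(Rational(1, 12), g) (Function('J')(g) = Mul(g, Rational(1, 12)) = Mul(Rational(1, 12), g))
Function('a')(z) = Rational(-1, 6) (Function('a')(z) = Mul(Rational(1, 12), -2) = Rational(-1, 6))
Add(Function('a')(67), -7437) = Add(Rational(-1, 6), -7437) = Rational(-44623, 6)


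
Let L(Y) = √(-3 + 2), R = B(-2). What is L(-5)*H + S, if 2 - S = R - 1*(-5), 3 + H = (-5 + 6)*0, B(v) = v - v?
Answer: -3 - 3*I ≈ -3.0 - 3.0*I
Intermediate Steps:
B(v) = 0
R = 0
H = -3 (H = -3 + (-5 + 6)*0 = -3 + 1*0 = -3 + 0 = -3)
L(Y) = I (L(Y) = √(-1) = I)
S = -3 (S = 2 - (0 - 1*(-5)) = 2 - (0 + 5) = 2 - 1*5 = 2 - 5 = -3)
L(-5)*H + S = I*(-3) - 3 = -3*I - 3 = -3 - 3*I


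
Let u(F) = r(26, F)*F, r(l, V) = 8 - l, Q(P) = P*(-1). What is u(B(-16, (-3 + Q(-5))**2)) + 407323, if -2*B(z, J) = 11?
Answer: 407422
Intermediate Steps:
Q(P) = -P
B(z, J) = -11/2 (B(z, J) = -1/2*11 = -11/2)
u(F) = -18*F (u(F) = (8 - 1*26)*F = (8 - 26)*F = -18*F)
u(B(-16, (-3 + Q(-5))**2)) + 407323 = -18*(-11/2) + 407323 = 99 + 407323 = 407422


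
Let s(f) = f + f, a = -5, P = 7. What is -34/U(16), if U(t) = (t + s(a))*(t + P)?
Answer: -17/69 ≈ -0.24638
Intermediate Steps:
s(f) = 2*f
U(t) = (-10 + t)*(7 + t) (U(t) = (t + 2*(-5))*(t + 7) = (t - 10)*(7 + t) = (-10 + t)*(7 + t))
-34/U(16) = -34/(-70 + 16**2 - 3*16) = -34/(-70 + 256 - 48) = -34/138 = -34*1/138 = -17/69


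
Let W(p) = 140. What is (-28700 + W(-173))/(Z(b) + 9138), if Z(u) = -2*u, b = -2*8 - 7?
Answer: -255/82 ≈ -3.1098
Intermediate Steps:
b = -23 (b = -16 - 7 = -23)
(-28700 + W(-173))/(Z(b) + 9138) = (-28700 + 140)/(-2*(-23) + 9138) = -28560/(46 + 9138) = -28560/9184 = -28560*1/9184 = -255/82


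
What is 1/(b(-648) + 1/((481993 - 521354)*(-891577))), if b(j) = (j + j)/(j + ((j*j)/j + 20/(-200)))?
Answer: 454845068731417/454809975382081 ≈ 1.0001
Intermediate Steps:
b(j) = 2*j/(-⅒ + 2*j) (b(j) = (2*j)/(j + (j²/j + 20*(-1/200))) = (2*j)/(j + (j - ⅒)) = (2*j)/(j + (-⅒ + j)) = (2*j)/(-⅒ + 2*j) = 2*j/(-⅒ + 2*j))
1/(b(-648) + 1/((481993 - 521354)*(-891577))) = 1/(20*(-648)/(-1 + 20*(-648)) + 1/((481993 - 521354)*(-891577))) = 1/(20*(-648)/(-1 - 12960) - 1/891577/(-39361)) = 1/(20*(-648)/(-12961) - 1/39361*(-1/891577)) = 1/(20*(-648)*(-1/12961) + 1/35093362297) = 1/(12960/12961 + 1/35093362297) = 1/(454809975382081/454845068731417) = 454845068731417/454809975382081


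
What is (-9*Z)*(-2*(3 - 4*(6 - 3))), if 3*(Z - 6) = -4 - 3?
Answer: -594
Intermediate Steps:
Z = 11/3 (Z = 6 + (-4 - 3)/3 = 6 + (⅓)*(-7) = 6 - 7/3 = 11/3 ≈ 3.6667)
(-9*Z)*(-2*(3 - 4*(6 - 3))) = (-9*11/3)*(-2*(3 - 4*(6 - 3))) = -(-66)*(3 - 4*3) = -(-66)*(3 - 12) = -(-66)*(-9) = -33*18 = -594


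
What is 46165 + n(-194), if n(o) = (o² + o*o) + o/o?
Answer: 121438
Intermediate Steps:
n(o) = 1 + 2*o² (n(o) = (o² + o²) + 1 = 2*o² + 1 = 1 + 2*o²)
46165 + n(-194) = 46165 + (1 + 2*(-194)²) = 46165 + (1 + 2*37636) = 46165 + (1 + 75272) = 46165 + 75273 = 121438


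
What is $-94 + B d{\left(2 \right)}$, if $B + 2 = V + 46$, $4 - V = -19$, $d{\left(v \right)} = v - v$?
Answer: $-94$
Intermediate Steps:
$d{\left(v \right)} = 0$
$V = 23$ ($V = 4 - -19 = 4 + 19 = 23$)
$B = 67$ ($B = -2 + \left(23 + 46\right) = -2 + 69 = 67$)
$-94 + B d{\left(2 \right)} = -94 + 67 \cdot 0 = -94 + 0 = -94$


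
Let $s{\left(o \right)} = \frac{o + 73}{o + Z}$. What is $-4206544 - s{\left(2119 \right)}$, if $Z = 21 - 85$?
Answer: $- \frac{63098176}{15} \approx -4.2065 \cdot 10^{6}$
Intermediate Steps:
$Z = -64$ ($Z = 21 - 85 = -64$)
$s{\left(o \right)} = \frac{73 + o}{-64 + o}$ ($s{\left(o \right)} = \frac{o + 73}{o - 64} = \frac{73 + o}{-64 + o}$)
$-4206544 - s{\left(2119 \right)} = -4206544 - \frac{73 + 2119}{-64 + 2119} = -4206544 - \frac{1}{2055} \cdot 2192 = -4206544 - \frac{16}{15} = - \frac{63098176}{15}$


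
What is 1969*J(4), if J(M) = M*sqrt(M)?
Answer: 15752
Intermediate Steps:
J(M) = M**(3/2)
1969*J(4) = 1969*4**(3/2) = 1969*8 = 15752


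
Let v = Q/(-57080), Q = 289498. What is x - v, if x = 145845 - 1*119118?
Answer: 762933329/28540 ≈ 26732.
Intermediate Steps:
v = -144749/28540 (v = 289498/(-57080) = 289498*(-1/57080) = -144749/28540 ≈ -5.0718)
x = 26727 (x = 145845 - 119118 = 26727)
x - v = 26727 - 1*(-144749/28540) = 26727 + 144749/28540 = 762933329/28540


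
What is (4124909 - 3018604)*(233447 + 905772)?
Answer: 1260323675795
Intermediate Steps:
(4124909 - 3018604)*(233447 + 905772) = 1106305*1139219 = 1260323675795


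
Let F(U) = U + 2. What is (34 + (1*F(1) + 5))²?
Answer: 1764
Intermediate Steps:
F(U) = 2 + U
(34 + (1*F(1) + 5))² = (34 + (1*(2 + 1) + 5))² = (34 + (1*3 + 5))² = (34 + (3 + 5))² = (34 + 8)² = 42² = 1764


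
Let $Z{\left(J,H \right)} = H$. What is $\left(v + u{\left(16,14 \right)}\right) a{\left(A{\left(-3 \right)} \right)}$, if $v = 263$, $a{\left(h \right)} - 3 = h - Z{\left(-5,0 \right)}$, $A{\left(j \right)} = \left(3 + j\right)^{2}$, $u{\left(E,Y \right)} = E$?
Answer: $837$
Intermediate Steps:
$a{\left(h \right)} = 3 + h$ ($a{\left(h \right)} = 3 + \left(h - 0\right) = 3 + \left(h + 0\right) = 3 + h$)
$\left(v + u{\left(16,14 \right)}\right) a{\left(A{\left(-3 \right)} \right)} = \left(263 + 16\right) \left(3 + \left(3 - 3\right)^{2}\right) = 279 \left(3 + 0^{2}\right) = 279 \left(3 + 0\right) = 279 \cdot 3 = 837$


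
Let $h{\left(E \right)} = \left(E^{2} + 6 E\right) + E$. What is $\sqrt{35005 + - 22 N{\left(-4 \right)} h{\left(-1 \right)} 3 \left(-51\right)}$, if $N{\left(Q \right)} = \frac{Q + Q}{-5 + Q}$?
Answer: $\sqrt{17053} \approx 130.59$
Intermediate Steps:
$h{\left(E \right)} = E^{2} + 7 E$
$N{\left(Q \right)} = \frac{2 Q}{-5 + Q}$
$\sqrt{35005 + - 22 N{\left(-4 \right)} h{\left(-1 \right)} 3 \left(-51\right)} = \sqrt{35005 + - 22 \cdot 2 \left(-4\right) \frac{1}{-5 - 4} \left(- (7 - 1)\right) 3 \left(-51\right)} = \sqrt{35005 + - 22 \cdot 2 \left(-4\right) \frac{1}{-9} \left(\left(-1\right) 6\right) 3 \left(-51\right)} = \sqrt{35005 + - 22 \cdot 2 \left(-4\right) \left(- \frac{1}{9}\right) \left(-6\right) 3 \left(-51\right)} = \sqrt{35005 + - 22 \cdot \frac{8}{9} \left(-6\right) 3 \left(-51\right)} = \sqrt{35005 + - 22 \left(\left(- \frac{16}{3}\right) 3\right) \left(-51\right)} = \sqrt{35005 + \left(-22\right) \left(-16\right) \left(-51\right)} = \sqrt{35005 + 352 \left(-51\right)} = \sqrt{35005 - 17952} = \sqrt{17053}$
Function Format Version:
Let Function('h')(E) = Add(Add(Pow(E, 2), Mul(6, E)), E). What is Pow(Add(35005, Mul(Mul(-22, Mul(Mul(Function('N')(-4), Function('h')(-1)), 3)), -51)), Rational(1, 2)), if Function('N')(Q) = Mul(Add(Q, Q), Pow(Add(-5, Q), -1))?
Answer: Pow(17053, Rational(1, 2)) ≈ 130.59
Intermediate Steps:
Function('h')(E) = Add(Pow(E, 2), Mul(7, E))
Function('N')(Q) = Mul(2, Q, Pow(Add(-5, Q), -1)) (Function('N')(Q) = Mul(Mul(2, Q), Pow(Add(-5, Q), -1)) = Mul(2, Q, Pow(Add(-5, Q), -1)))
Pow(Add(35005, Mul(Mul(-22, Mul(Mul(Function('N')(-4), Function('h')(-1)), 3)), -51)), Rational(1, 2)) = Pow(Add(35005, Mul(Mul(-22, Mul(Mul(Mul(2, -4, Pow(Add(-5, -4), -1)), Mul(-1, Add(7, -1))), 3)), -51)), Rational(1, 2)) = Pow(Add(35005, Mul(Mul(-22, Mul(Mul(Mul(2, -4, Pow(-9, -1)), Mul(-1, 6)), 3)), -51)), Rational(1, 2)) = Pow(Add(35005, Mul(Mul(-22, Mul(Mul(Mul(2, -4, Rational(-1, 9)), -6), 3)), -51)), Rational(1, 2)) = Pow(Add(35005, Mul(Mul(-22, Mul(Mul(Rational(8, 9), -6), 3)), -51)), Rational(1, 2)) = Pow(Add(35005, Mul(Mul(-22, Mul(Rational(-16, 3), 3)), -51)), Rational(1, 2)) = Pow(Add(35005, Mul(Mul(-22, -16), -51)), Rational(1, 2)) = Pow(Add(35005, Mul(352, -51)), Rational(1, 2)) = Pow(Add(35005, -17952), Rational(1, 2)) = Pow(17053, Rational(1, 2))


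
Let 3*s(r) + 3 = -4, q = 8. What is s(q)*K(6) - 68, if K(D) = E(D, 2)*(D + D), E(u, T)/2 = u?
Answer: -404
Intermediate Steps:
s(r) = -7/3 (s(r) = -1 + (1/3)*(-4) = -1 - 4/3 = -7/3)
E(u, T) = 2*u
K(D) = 4*D**2 (K(D) = (2*D)*(D + D) = (2*D)*(2*D) = 4*D**2)
s(q)*K(6) - 68 = -28*6**2/3 - 68 = -28*36/3 - 68 = -7/3*144 - 68 = -336 - 68 = -404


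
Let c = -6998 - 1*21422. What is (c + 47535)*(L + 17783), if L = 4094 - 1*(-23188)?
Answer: 861417475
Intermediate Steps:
L = 27282 (L = 4094 + 23188 = 27282)
c = -28420 (c = -6998 - 21422 = -28420)
(c + 47535)*(L + 17783) = (-28420 + 47535)*(27282 + 17783) = 19115*45065 = 861417475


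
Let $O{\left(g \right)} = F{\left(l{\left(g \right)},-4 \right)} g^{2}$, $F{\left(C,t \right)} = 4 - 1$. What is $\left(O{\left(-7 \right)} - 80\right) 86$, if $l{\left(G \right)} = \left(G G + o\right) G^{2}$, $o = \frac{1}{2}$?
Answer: $5762$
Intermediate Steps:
$o = \frac{1}{2} \approx 0.5$
$l{\left(G \right)} = G^{2} \left(\frac{1}{2} + G^{2}\right)$ ($l{\left(G \right)} = \left(G G + \frac{1}{2}\right) G^{2} = \left(G^{2} + \frac{1}{2}\right) G^{2} = \left(\frac{1}{2} + G^{2}\right) G^{2} = G^{2} \left(\frac{1}{2} + G^{2}\right)$)
$F{\left(C,t \right)} = 3$ ($F{\left(C,t \right)} = 4 - 1 = 3$)
$O{\left(g \right)} = 3 g^{2}$
$\left(O{\left(-7 \right)} - 80\right) 86 = \left(3 \left(-7\right)^{2} - 80\right) 86 = \left(3 \cdot 49 - 80\right) 86 = \left(147 - 80\right) 86 = 67 \cdot 86 = 5762$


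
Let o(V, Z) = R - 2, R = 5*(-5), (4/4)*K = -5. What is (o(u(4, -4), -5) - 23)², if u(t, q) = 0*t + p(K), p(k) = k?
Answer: 2500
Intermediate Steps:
K = -5
R = -25
u(t, q) = -5 (u(t, q) = 0*t - 5 = 0 - 5 = -5)
o(V, Z) = -27 (o(V, Z) = -25 - 2 = -27)
(o(u(4, -4), -5) - 23)² = (-27 - 23)² = (-50)² = 2500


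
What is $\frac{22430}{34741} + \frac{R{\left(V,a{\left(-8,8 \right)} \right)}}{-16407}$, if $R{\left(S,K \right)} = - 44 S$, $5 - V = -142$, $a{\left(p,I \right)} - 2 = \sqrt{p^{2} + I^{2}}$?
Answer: $\frac{197571266}{189998529} \approx 1.0399$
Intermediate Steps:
$a{\left(p,I \right)} = 2 + \sqrt{I^{2} + p^{2}}$ ($a{\left(p,I \right)} = 2 + \sqrt{p^{2} + I^{2}} = 2 + \sqrt{I^{2} + p^{2}}$)
$V = 147$ ($V = 5 - -142 = 5 + 142 = 147$)
$R{\left(S,K \right)} = - 44 S$
$\frac{22430}{34741} + \frac{R{\left(V,a{\left(-8,8 \right)} \right)}}{-16407} = \frac{22430}{34741} + \frac{\left(-44\right) 147}{-16407} = 22430 \cdot \frac{1}{34741} - - \frac{2156}{5469} = \frac{22430}{34741} + \frac{2156}{5469} = \frac{197571266}{189998529}$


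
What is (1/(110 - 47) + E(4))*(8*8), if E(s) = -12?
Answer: -48320/63 ≈ -766.98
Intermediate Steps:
(1/(110 - 47) + E(4))*(8*8) = (1/(110 - 47) - 12)*(8*8) = (1/63 - 12)*64 = -755/63*64 = -48320/63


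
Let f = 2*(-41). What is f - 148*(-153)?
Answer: 22562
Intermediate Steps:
f = -82
f - 148*(-153) = -82 - 148*(-153) = -82 + 22644 = 22562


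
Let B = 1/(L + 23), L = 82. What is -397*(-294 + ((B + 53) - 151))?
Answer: 16340123/105 ≈ 1.5562e+5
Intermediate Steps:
B = 1/105 (B = 1/(82 + 23) = 1/105 ≈ 0.0095238)
-397*(-294 + ((B + 53) - 151)) = -397*(-294 + ((1/105 + 53) - 151)) = -397*(-294 + (5566/105 - 151)) = -397*(-294 - 10289/105) = -397*(-41159/105) = 16340123/105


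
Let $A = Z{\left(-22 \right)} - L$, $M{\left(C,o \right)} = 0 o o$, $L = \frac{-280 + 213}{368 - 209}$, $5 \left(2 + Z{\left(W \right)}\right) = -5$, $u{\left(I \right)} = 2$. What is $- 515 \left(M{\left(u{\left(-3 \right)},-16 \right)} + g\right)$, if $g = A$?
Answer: $\frac{211150}{159} \approx 1328.0$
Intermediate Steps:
$Z{\left(W \right)} = -3$ ($Z{\left(W \right)} = -2 + \frac{1}{5} \left(-5\right) = -2 - 1 = -3$)
$L = - \frac{67}{159} \approx -0.42138$
$M{\left(C,o \right)} = 0$ ($M{\left(C,o \right)} = 0 o^{2} = 0$)
$A = - \frac{410}{159}$ ($A = -3 - - \frac{67}{159} = -3 + \frac{67}{159} = - \frac{410}{159} \approx -2.5786$)
$g = - \frac{410}{159} \approx -2.5786$
$- 515 \left(M{\left(u{\left(-3 \right)},-16 \right)} + g\right) = - 515 \left(0 - \frac{410}{159}\right) = \left(-515\right) \left(- \frac{410}{159}\right) = \frac{211150}{159}$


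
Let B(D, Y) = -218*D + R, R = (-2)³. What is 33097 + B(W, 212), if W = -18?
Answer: 37013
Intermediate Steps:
R = -8
B(D, Y) = -8 - 218*D (B(D, Y) = -218*D - 8 = -8 - 218*D)
33097 + B(W, 212) = 33097 + (-8 - 218*(-18)) = 33097 + (-8 + 3924) = 33097 + 3916 = 37013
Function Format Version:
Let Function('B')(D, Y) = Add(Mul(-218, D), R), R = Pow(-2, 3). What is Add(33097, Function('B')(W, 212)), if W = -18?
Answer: 37013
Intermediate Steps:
R = -8
Function('B')(D, Y) = Add(-8, Mul(-218, D)) (Function('B')(D, Y) = Add(Mul(-218, D), -8) = Add(-8, Mul(-218, D)))
Add(33097, Function('B')(W, 212)) = Add(33097, Add(-8, Mul(-218, -18))) = Add(33097, Add(-8, 3924)) = Add(33097, 3916) = 37013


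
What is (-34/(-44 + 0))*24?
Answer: 204/11 ≈ 18.545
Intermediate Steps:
(-34/(-44 + 0))*24 = (-34/(-44))*24 = -1/44*(-34)*24 = (17/22)*24 = 204/11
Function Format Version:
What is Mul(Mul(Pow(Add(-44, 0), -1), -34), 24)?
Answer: Rational(204, 11) ≈ 18.545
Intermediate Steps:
Mul(Mul(Pow(Add(-44, 0), -1), -34), 24) = Mul(Mul(Pow(-44, -1), -34), 24) = Mul(Mul(Rational(-1, 44), -34), 24) = Mul(Rational(17, 22), 24) = Rational(204, 11)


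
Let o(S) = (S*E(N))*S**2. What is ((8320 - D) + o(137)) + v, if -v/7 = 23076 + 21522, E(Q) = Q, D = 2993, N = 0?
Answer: -306859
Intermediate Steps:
o(S) = 0 (o(S) = (S*0)*S**2 = 0*S**2 = 0)
v = -312186 (v = -7*(23076 + 21522) = -7*44598 = -312186)
((8320 - D) + o(137)) + v = ((8320 - 1*2993) + 0) - 312186 = ((8320 - 2993) + 0) - 312186 = (5327 + 0) - 312186 = 5327 - 312186 = -306859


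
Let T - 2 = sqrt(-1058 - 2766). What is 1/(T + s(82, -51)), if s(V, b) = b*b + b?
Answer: 319/814566 - I*sqrt(239)/1629132 ≈ 0.00039162 - 9.4895e-6*I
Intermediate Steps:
s(V, b) = b + b**2 (s(V, b) = b**2 + b = b + b**2)
T = 2 + 4*I*sqrt(239) (T = 2 + sqrt(-1058 - 2766) = 2 + sqrt(-3824) = 2 + 4*I*sqrt(239) ≈ 2.0 + 61.839*I)
1/(T + s(82, -51)) = 1/((2 + 4*I*sqrt(239)) - 51*(1 - 51)) = 1/((2 + 4*I*sqrt(239)) - 51*(-50)) = 1/((2 + 4*I*sqrt(239)) + 2550) = 1/(2552 + 4*I*sqrt(239))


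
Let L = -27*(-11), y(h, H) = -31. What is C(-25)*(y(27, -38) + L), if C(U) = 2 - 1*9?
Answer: -1862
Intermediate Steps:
L = 297
C(U) = -7 (C(U) = 2 - 9 = -7)
C(-25)*(y(27, -38) + L) = -7*(-31 + 297) = -7*266 = -1862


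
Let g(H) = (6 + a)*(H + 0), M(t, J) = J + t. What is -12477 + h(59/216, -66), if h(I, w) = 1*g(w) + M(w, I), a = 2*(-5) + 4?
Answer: -2709229/216 ≈ -12543.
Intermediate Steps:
a = -6 (a = -10 + 4 = -6)
g(H) = 0 (g(H) = (6 - 6)*(H + 0) = 0*H = 0)
h(I, w) = I + w (h(I, w) = 1*0 + (I + w) = 0 + (I + w) = I + w)
-12477 + h(59/216, -66) = -12477 + (59/216 - 66) = -12477 - 14197/216 = -2709229/216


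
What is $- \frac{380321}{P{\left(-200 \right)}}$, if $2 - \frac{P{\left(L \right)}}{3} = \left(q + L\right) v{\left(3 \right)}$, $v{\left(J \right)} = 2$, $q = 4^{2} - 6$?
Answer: $- \frac{380321}{1146} \approx -331.87$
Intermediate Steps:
$q = 10$ ($q = 16 - 6 = 10$)
$P{\left(L \right)} = -54 - 6 L$ ($P{\left(L \right)} = 6 - 3 \left(10 + L\right) 2 = 6 - 3 \left(20 + 2 L\right) = 6 - \left(60 + 6 L\right) = -54 - 6 L$)
$- \frac{380321}{P{\left(-200 \right)}} = - \frac{380321}{-54 - -1200} = - \frac{380321}{-54 + 1200} = - \frac{380321}{1146}$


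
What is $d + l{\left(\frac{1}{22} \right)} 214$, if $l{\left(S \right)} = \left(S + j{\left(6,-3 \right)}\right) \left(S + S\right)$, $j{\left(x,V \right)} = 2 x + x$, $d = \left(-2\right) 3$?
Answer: $\frac{41753}{121} \approx 345.07$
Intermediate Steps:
$d = -6$
$j{\left(x,V \right)} = 3 x$
$l{\left(S \right)} = 2 S \left(18 + S\right)$ ($l{\left(S \right)} = \left(S + 3 \cdot 6\right) \left(S + S\right) = \left(S + 18\right) 2 S = \left(18 + S\right) 2 S = 2 S \left(18 + S\right)$)
$d + l{\left(\frac{1}{22} \right)} 214 = -6 + \frac{2 \left(18 + \frac{1}{22}\right)}{22} \cdot 214 = -6 + 2 \cdot \frac{1}{22} \left(18 + \frac{1}{22}\right) 214 = -6 + 2 \cdot \frac{1}{22} \cdot \frac{397}{22} \cdot 214 = -6 + \frac{397}{242} \cdot 214 = -6 + \frac{42479}{121} = \frac{41753}{121}$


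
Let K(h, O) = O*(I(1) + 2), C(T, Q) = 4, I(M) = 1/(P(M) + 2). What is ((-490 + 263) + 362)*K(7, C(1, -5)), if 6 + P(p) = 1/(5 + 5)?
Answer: 12240/13 ≈ 941.54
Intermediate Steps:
P(p) = -59/10 (P(p) = -6 + 1/(5 + 5) = -6 + 1/10 = -6 + ⅒ = -59/10)
I(M) = -10/39 (I(M) = 1/(-59/10 + 2) = 1/(-39/10) = -10/39)
K(h, O) = 68*O/39 (K(h, O) = O*(-10/39 + 2) = O*(68/39) = 68*O/39)
((-490 + 263) + 362)*K(7, C(1, -5)) = ((-490 + 263) + 362)*((68/39)*4) = (-227 + 362)*(272/39) = 135*(272/39) = 12240/13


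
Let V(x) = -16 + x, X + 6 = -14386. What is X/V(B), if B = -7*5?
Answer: 14392/51 ≈ 282.20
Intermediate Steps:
X = -14392 (X = -6 - 14386 = -14392)
B = -35
X/V(B) = -14392/(-16 - 35) = -14392/(-51) = -14392*(-1/51) = 14392/51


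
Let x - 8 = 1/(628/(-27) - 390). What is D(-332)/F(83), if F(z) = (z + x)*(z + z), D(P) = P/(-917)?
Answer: 3188/133010981 ≈ 2.3968e-5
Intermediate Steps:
D(P) = -P/917 (D(P) = P*(-1/917) = -P/917)
x = 89237/11158 (x = 8 + 1/(628/(-27) - 390) = 8 + 1/(628*(-1/27) - 390) = 8 + 1/(-628/27 - 390) = 8 + 1/(-11158/27) = 8 - 27/11158 = 89237/11158 ≈ 7.9976)
F(z) = 2*z*(89237/11158 + z) (F(z) = (z + 89237/11158)*(z + z) = (89237/11158 + z)*(2*z) = 2*z*(89237/11158 + z))
D(-332)/F(83) = (-1/917*(-332))/(((1/5579)*83*(89237 + 11158*83))) = 332/(917*(((1/5579)*83*(89237 + 926114)))) = 332/(917*(((1/5579)*83*1015351))) = 332/(917*(84274133/5579)) = (332/917)*(5579/84274133) = 3188/133010981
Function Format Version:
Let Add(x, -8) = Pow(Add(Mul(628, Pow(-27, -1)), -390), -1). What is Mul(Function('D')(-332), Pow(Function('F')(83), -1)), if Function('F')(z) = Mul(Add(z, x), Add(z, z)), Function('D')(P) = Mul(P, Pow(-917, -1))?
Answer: Rational(3188, 133010981) ≈ 2.3968e-5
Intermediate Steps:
Function('D')(P) = Mul(Rational(-1, 917), P) (Function('D')(P) = Mul(P, Rational(-1, 917)) = Mul(Rational(-1, 917), P))
x = Rational(89237, 11158) (x = Add(8, Pow(Add(Mul(628, Pow(-27, -1)), -390), -1)) = Add(8, Pow(Add(Mul(628, Rational(-1, 27)), -390), -1)) = Add(8, Pow(Add(Rational(-628, 27), -390), -1)) = Add(8, Pow(Rational(-11158, 27), -1)) = Add(8, Rational(-27, 11158)) = Rational(89237, 11158) ≈ 7.9976)
Function('F')(z) = Mul(2, z, Add(Rational(89237, 11158), z)) (Function('F')(z) = Mul(Add(z, Rational(89237, 11158)), Add(z, z)) = Mul(Add(Rational(89237, 11158), z), Mul(2, z)) = Mul(2, z, Add(Rational(89237, 11158), z)))
Mul(Function('D')(-332), Pow(Function('F')(83), -1)) = Mul(Mul(Rational(-1, 917), -332), Pow(Mul(Rational(1, 5579), 83, Add(89237, Mul(11158, 83))), -1)) = Mul(Rational(332, 917), Pow(Mul(Rational(1, 5579), 83, Add(89237, 926114)), -1)) = Mul(Rational(332, 917), Pow(Mul(Rational(1, 5579), 83, 1015351), -1)) = Mul(Rational(332, 917), Pow(Rational(84274133, 5579), -1)) = Mul(Rational(332, 917), Rational(5579, 84274133)) = Rational(3188, 133010981)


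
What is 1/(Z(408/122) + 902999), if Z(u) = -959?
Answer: 1/902040 ≈ 1.1086e-6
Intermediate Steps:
1/(Z(408/122) + 902999) = 1/(-959 + 902999) = 1/902040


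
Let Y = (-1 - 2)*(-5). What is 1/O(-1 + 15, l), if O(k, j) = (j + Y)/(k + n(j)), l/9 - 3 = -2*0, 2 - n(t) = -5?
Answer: ½ ≈ 0.50000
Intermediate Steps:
n(t) = 7 (n(t) = 2 - 1*(-5) = 2 + 5 = 7)
Y = 15 (Y = -3*(-5) = 15)
l = 27 (l = 27 + 9*(-2*0) = 27 + 9*0 = 27 + 0 = 27)
O(k, j) = (15 + j)/(7 + k) (O(k, j) = (j + 15)/(k + 7) = (15 + j)/(7 + k))
1/O(-1 + 15, l) = 1/((15 + 27)/(7 + (-1 + 15))) = 1/(42/(7 + 14)) = 1/(42/21) = 1/((1/21)*42) = 1/2 = ½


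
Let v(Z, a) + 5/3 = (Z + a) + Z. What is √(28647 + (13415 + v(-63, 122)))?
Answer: √378507/3 ≈ 205.08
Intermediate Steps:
v(Z, a) = -5/3 + a + 2*Z (v(Z, a) = -5/3 + ((Z + a) + Z) = -5/3 + (a + 2*Z) = -5/3 + a + 2*Z)
√(28647 + (13415 + v(-63, 122))) = √(28647 + (13415 + (-5/3 + 122 + 2*(-63)))) = √(28647 + (13415 + (-5/3 + 122 - 126))) = √(28647 + (13415 - 17/3)) = √(28647 + 40228/3) = √(126169/3) = √378507/3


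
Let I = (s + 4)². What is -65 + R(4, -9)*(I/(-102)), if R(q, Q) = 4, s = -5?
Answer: -3317/51 ≈ -65.039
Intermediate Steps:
I = 1 (I = (-5 + 4)² = (-1)² = 1)
-65 + R(4, -9)*(I/(-102)) = -65 + 4*(1/(-102)) = -65 + 4*(1*(-1/102)) = -65 + 4*(-1/102) = -65 - 2/51 = -3317/51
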